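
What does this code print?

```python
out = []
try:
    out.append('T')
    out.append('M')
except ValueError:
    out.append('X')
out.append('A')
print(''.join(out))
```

Execution trace: 'T' (try body) → 'M' (try body, no exception) → 'A' (after the try/except). Output: TMA

Answer: TMA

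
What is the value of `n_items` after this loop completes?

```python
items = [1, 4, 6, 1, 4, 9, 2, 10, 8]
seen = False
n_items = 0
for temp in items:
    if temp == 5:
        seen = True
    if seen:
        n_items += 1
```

Count elements after first 5 in [1, 4, 6, 1, 4, 9, 2, 10, 8]
`n_items` takes the values: 0

Answer: 0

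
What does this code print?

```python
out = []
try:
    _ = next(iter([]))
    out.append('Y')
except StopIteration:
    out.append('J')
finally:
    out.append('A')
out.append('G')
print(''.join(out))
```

Execution trace: 'J' (except StopIteration) → 'A' (finally) → 'G' (after the try/except). Output: JAG

Answer: JAG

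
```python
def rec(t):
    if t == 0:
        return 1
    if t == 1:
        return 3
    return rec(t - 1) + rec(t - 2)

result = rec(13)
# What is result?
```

Build up from base cases: rec(0)=1, rec(1)=3, rec(2)=4, rec(3)=7, rec(4)=11, rec(5)=18, rec(6)=29, ..., rec(13)=843

Answer: 843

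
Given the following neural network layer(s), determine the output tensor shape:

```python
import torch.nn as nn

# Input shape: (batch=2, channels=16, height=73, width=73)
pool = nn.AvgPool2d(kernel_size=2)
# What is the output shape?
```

Input: (2, 16, 73, 73) -> Output: (2, 16, 36, 36)

Answer: (2, 16, 36, 36)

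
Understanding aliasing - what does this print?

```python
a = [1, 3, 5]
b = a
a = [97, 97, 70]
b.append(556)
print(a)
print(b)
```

Key concept: rebinding vs mutation: a is rebound to a new list, b still points at the original.
Step by step:
`a = [1, 3, 5]` → a = [1, 3, 5]
`b = a` → b = [1, 3, 5] (same object as a)
`a = [97, 97, 70]` → a = [97, 97, 70]
`b.append(556)` → b = [1, 3, 5, 556]
`print(a)` → prints [97, 97, 70]
`print(b)` → prints [1, 3, 5, 556]

Answer:
[97, 97, 70]
[1, 3, 5, 556]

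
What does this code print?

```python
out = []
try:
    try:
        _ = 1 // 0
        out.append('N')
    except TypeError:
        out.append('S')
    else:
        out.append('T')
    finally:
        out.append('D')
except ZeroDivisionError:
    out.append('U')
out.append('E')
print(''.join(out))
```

Execution trace: 'D' (inner finally) → 'U' (outer except ZeroDivisionError) → 'E' (after the try/except). Output: DUE

Answer: DUE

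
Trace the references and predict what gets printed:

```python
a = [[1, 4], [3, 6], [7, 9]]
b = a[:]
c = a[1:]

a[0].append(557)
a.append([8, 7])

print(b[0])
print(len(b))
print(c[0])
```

Key concept: slice with nested mutation.
Step by step:
`a = [[1, 4], [3, 6], [7, 9]]` → a = [[1, 4], [3, 6], [7, 9]]
`b = a[:]` → b = [[1, 4], [3, 6], [7, 9]]
`c = a[1:]` → c = [[3, 6], [7, 9]]
`a[0].append(557)` → a = [[1, 4, 557], [3, 6], [7, 9]]; b = [[1, 4, 557], [3, 6], [7, 9]]
`a.append([8, 7])` → a = [[1, 4, 557], [3, 6], [7, 9], [8, 7]]
`print(b[0])` → prints [1, 4, 557]
`print(len(b))` → prints 3
`print(c[0])` → prints [3, 6]

Answer:
[1, 4, 557]
3
[3, 6]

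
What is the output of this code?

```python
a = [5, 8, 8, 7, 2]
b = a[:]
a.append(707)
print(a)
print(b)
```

Key concept: slice [:] creates copy.
Step by step:
`a = [5, 8, 8, 7, 2]` → a = [5, 8, 8, 7, 2]
`b = a[:]` → b = [5, 8, 8, 7, 2]
`a.append(707)` → a = [5, 8, 8, 7, 2, 707]
`print(a)` → prints [5, 8, 8, 7, 2, 707]
`print(b)` → prints [5, 8, 8, 7, 2]

Answer:
[5, 8, 8, 7, 2, 707]
[5, 8, 8, 7, 2]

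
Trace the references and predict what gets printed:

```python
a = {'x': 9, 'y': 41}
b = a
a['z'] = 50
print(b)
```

Key concept: dict aliasing.
Step by step:
`a = {'x': 9, 'y': 41}` → a = {'x': 9, 'y': 41}
`b = a` → b = {'x': 9, 'y': 41} (same object as a)
`a['z'] = 50` → a = {'x': 9, 'y': 41, 'z': 50} (same object as b); b = {'x': 9, 'y': 41, 'z': 50} (same object as a)
`print(b)` → prints {'x': 9, 'y': 41, 'z': 50}

Answer: {'x': 9, 'y': 41, 'z': 50}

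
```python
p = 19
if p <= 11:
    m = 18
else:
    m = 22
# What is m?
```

Trace:
`p = 19` → p = 19
`if p <= 11: ...` → p <= 11 is False, take else branch → m = 22
So m = 22

Answer: 22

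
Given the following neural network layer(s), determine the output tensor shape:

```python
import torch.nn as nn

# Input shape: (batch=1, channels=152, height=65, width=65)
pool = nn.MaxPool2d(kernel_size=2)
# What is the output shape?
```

Input: (1, 152, 65, 65) -> Output: (1, 152, 32, 32)

Answer: (1, 152, 32, 32)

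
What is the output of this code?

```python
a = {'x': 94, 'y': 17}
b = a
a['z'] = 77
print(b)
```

Key concept: dict aliasing.
Step by step:
`a = {'x': 94, 'y': 17}` → a = {'x': 94, 'y': 17}
`b = a` → b = {'x': 94, 'y': 17} (same object as a)
`a['z'] = 77` → a = {'x': 94, 'y': 17, 'z': 77} (same object as b); b = {'x': 94, 'y': 17, 'z': 77} (same object as a)
`print(b)` → prints {'x': 94, 'y': 17, 'z': 77}

Answer: {'x': 94, 'y': 17, 'z': 77}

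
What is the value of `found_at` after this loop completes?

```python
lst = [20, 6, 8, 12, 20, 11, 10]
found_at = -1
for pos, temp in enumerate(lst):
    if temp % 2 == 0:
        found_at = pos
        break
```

First even number index in [20, 6, 8, 12, 20, 11, 10]
`found_at` takes the values: -1 → 0

Answer: 0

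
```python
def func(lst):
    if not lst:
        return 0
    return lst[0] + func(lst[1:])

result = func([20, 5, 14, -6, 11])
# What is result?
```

20 + 5 + 14 + (-6) + 11 + 0 = 44

Answer: 44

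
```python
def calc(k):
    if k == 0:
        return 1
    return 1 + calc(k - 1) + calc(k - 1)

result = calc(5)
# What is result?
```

calc(k) = 1 + 2·calc(k-1), calc(0)=1. Closed form: (1+1)·2^5 - 1 = 63.

Answer: 63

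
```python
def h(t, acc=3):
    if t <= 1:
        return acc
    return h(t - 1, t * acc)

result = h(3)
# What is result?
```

Accumulator trace (n, acc): (3, 3) -> (2, 9) -> (1, 18) -> return 18

Answer: 18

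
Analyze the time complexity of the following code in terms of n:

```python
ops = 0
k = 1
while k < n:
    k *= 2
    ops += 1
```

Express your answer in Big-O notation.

Each loop level contributes: log n. Multiplying the contributions gives O(log n).

Answer: O(log n)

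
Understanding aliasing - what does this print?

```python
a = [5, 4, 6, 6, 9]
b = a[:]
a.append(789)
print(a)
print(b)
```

Key concept: slice [:] creates copy.
Step by step:
`a = [5, 4, 6, 6, 9]` → a = [5, 4, 6, 6, 9]
`b = a[:]` → b = [5, 4, 6, 6, 9]
`a.append(789)` → a = [5, 4, 6, 6, 9, 789]
`print(a)` → prints [5, 4, 6, 6, 9, 789]
`print(b)` → prints [5, 4, 6, 6, 9]

Answer:
[5, 4, 6, 6, 9, 789]
[5, 4, 6, 6, 9]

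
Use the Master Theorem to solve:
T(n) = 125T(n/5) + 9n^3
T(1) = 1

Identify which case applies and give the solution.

a=125, b=5, f(n)=9n^3. log_5(125) = 3. Since c=3 = 3, Case 2 applies: T(n) = Θ(n^log_b(a) · log n) = O(n^3 log n).

Answer: O(n^3 log n) - Case 2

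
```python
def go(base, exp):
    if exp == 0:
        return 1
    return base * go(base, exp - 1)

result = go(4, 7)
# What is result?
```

go(4, 7) = 4 * 4 * 4 * 4 * 4 * 4 * 4 = 16384

Answer: 16384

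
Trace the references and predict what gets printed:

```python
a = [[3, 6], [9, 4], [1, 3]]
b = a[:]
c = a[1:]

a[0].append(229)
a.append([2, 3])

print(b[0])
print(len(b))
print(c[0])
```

Key concept: slice with nested mutation.
Step by step:
`a = [[3, 6], [9, 4], [1, 3]]` → a = [[3, 6], [9, 4], [1, 3]]
`b = a[:]` → b = [[3, 6], [9, 4], [1, 3]]
`c = a[1:]` → c = [[9, 4], [1, 3]]
`a[0].append(229)` → a = [[3, 6, 229], [9, 4], [1, 3]]; b = [[3, 6, 229], [9, 4], [1, 3]]
`a.append([2, 3])` → a = [[3, 6, 229], [9, 4], [1, 3], [2, 3]]
`print(b[0])` → prints [3, 6, 229]
`print(len(b))` → prints 3
`print(c[0])` → prints [9, 4]

Answer:
[3, 6, 229]
3
[9, 4]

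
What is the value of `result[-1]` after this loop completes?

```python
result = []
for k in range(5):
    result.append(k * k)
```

Last element of squares 0 to 4
`result` takes the values: [] → [0] → [0, 1] → [0, 1, 4] → [0, 1, 4, 9] → [0, 1, 4, 9, 16]
So `result[-1]` = 16

Answer: 16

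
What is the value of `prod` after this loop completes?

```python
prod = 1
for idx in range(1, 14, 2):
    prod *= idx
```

Product of 1, 3, 5, ... up to 13
`prod` takes the values: 1 → 3 → 15 → 105 → 945 → 10395 → 135135

Answer: 135135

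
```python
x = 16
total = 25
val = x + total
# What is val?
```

Trace:
`x = 16` → x = 16
`total = 25` → total = 25
`val = x + total` → val = 41
So val = 41

Answer: 41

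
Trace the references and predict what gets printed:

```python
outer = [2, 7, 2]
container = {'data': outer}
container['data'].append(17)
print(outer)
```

Key concept: dict holds reference to list.
Step by step:
`outer = [2, 7, 2]` → outer = [2, 7, 2]
`container = {'data': outer}` → container = {'data': [2, 7, 2]}
`container['data'].append(17)` → outer = [2, 7, 2, 17]; container = {'data': [2, 7, 2, 17]}
`print(outer)` → prints [2, 7, 2, 17]

Answer: [2, 7, 2, 17]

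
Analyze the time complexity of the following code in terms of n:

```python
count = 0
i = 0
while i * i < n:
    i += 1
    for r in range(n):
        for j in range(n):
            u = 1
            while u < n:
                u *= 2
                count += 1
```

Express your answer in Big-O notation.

Each loop level contributes: √n × n × n × log n. Multiplying the contributions gives O(n^2√n log n).

Answer: O(n^2√n log n)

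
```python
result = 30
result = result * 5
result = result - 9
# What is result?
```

Trace:
`result = 30` → result = 30
`result = result * 5` → result = 150
`result = result - 9` → result = 141
So result = 141

Answer: 141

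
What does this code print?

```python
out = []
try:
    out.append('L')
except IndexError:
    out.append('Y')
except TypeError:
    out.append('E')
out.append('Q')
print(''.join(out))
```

Execution trace: 'L' (try body, no exception) → 'Q' (after the try/except). Output: LQ

Answer: LQ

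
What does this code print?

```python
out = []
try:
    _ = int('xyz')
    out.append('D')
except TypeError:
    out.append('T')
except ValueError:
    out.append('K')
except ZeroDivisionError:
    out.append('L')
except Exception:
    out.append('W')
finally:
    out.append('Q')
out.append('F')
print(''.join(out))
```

Execution trace: 'K' (except ValueError) → 'Q' (finally) → 'F' (after the try/except). Output: KQF

Answer: KQF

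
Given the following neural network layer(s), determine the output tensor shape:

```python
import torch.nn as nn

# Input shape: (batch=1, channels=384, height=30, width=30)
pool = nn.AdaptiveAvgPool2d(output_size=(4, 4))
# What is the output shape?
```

Input: (1, 384, 30, 30) -> Output: (1, 384, 4, 4)

Answer: (1, 384, 4, 4)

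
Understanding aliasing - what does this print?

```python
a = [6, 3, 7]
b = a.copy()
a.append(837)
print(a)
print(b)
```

Key concept: list.copy() creates independent copy.
Step by step:
`a = [6, 3, 7]` → a = [6, 3, 7]
`b = a.copy()` → b = [6, 3, 7]
`a.append(837)` → a = [6, 3, 7, 837]
`print(a)` → prints [6, 3, 7, 837]
`print(b)` → prints [6, 3, 7]

Answer:
[6, 3, 7, 837]
[6, 3, 7]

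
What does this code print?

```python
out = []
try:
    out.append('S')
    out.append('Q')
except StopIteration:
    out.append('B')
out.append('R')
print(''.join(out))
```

Execution trace: 'S' (try body) → 'Q' (try body, no exception) → 'R' (after the try/except). Output: SQR

Answer: SQR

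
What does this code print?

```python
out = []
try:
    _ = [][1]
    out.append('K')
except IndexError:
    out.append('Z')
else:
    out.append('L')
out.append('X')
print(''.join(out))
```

Execution trace: 'Z' (except IndexError) → 'X' (after the try/except). Output: ZX

Answer: ZX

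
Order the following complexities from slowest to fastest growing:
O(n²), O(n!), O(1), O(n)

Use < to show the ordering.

Ordered by growth rate: O(1) < O(n) < O(n²) < O(n!)

Answer: O(1) < O(n) < O(n²) < O(n!)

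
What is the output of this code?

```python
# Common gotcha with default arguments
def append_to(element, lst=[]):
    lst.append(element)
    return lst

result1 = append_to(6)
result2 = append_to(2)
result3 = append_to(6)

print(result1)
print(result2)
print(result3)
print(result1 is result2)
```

Key concept: mutable default argument gotcha.
Step by step:
`result1 = append_to(6)` → result1 = [6]
`result2 = append_to(2)` → result1 = [6, 2] (same object as result2); result2 = [6, 2] (same object as result1)
`result3 = append_to(6)` → result1 = [6, 2, 6] (same object as result2, result3); result2 = [6, 2, 6] (same object as result1, result3); result3 = [6, 2, 6] (same object as result1, result2)
`print(result1)` → prints [6, 2, 6]
`print(result2)` → prints [6, 2, 6]
`print(result3)` → prints [6, 2, 6]
`print(result1 is result2)` → prints True

Answer:
[6, 2, 6]
[6, 2, 6]
[6, 2, 6]
True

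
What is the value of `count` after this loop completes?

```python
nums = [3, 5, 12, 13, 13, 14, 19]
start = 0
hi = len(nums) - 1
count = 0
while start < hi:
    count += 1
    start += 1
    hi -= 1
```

Iterations until pointers meet (list length 7)
`count` takes the values: 0 → 1 → 2 → 3

Answer: 3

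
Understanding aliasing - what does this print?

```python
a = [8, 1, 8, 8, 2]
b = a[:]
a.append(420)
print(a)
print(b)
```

Key concept: slice [:] creates copy.
Step by step:
`a = [8, 1, 8, 8, 2]` → a = [8, 1, 8, 8, 2]
`b = a[:]` → b = [8, 1, 8, 8, 2]
`a.append(420)` → a = [8, 1, 8, 8, 2, 420]
`print(a)` → prints [8, 1, 8, 8, 2, 420]
`print(b)` → prints [8, 1, 8, 8, 2]

Answer:
[8, 1, 8, 8, 2, 420]
[8, 1, 8, 8, 2]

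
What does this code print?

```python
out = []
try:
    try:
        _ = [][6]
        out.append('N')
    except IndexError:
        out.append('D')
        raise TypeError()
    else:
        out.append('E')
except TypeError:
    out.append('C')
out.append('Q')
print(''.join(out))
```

Execution trace: 'D' (except IndexError) → 'C' (outer except TypeError) → 'Q' (after the try/except). Output: DCQ

Answer: DCQ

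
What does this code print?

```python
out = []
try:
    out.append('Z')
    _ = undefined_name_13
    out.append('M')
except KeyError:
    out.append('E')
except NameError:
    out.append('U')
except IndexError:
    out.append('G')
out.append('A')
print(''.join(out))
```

Execution trace: 'Z' (try body) → 'U' (except NameError) → 'A' (after the try/except). Output: ZUA

Answer: ZUA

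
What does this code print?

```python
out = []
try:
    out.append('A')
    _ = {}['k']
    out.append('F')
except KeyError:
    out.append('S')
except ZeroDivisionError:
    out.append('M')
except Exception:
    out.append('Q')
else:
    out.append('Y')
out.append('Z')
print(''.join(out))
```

Execution trace: 'A' (try body) → 'S' (except KeyError) → 'Z' (after the try/except). Output: ASZ

Answer: ASZ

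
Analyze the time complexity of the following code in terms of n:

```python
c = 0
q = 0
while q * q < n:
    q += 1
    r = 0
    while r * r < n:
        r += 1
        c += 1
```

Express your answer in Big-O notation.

Each loop level contributes: √n × √n. Multiplying the contributions gives O(n).

Answer: O(n)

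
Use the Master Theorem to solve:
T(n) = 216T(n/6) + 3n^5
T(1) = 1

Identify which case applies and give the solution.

a=216, b=6, f(n)=3n^5. log_6(216) = 3. Since c=5 > 3 and the regularity condition holds (216(n/6)^5 = (216/6^5)n^5 with 216/6^5 < 1), Case 3 applies: T(n) = Θ(f(n)) = O(n^5).

Answer: O(n^5) - Case 3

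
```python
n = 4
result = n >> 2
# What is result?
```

Trace:
`n = 4` → n = 4
`result = n >> 2` → result = 1
So result = 1

Answer: 1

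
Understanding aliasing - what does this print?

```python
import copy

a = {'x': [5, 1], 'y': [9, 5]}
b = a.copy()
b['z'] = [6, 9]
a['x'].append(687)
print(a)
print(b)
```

Key concept: shallow copy of dict with mutable values.
Step by step:
`a = {'x': [5, 1], 'y': [9, 5]}` → a = {'x': [5, 1], 'y': [9, 5]}
`b = a.copy()` → b = {'x': [5, 1], 'y': [9, 5]}
`b['z'] = [6, 9]` → b = {'x': [5, 1], 'y': [9, 5], 'z': [6, 9]}
`a['x'].append(687)` → a = {'x': [5, 1, 687], 'y': [9, 5]}; b = {'x': [5, 1, 687], 'y': [9, 5], 'z': [6, 9]}
`print(a)` → prints {'x': [5, 1, 687], 'y': [9, 5]}
`print(b)` → prints {'x': [5, 1, 687], 'y': [9, 5], 'z': [6, 9]}

Answer:
{'x': [5, 1, 687], 'y': [9, 5]}
{'x': [5, 1, 687], 'y': [9, 5], 'z': [6, 9]}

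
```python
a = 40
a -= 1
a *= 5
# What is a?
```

Trace:
`a = 40` → a = 40
`a -= 1` → a = 39
`a *= 5` → a = 195
So a = 195

Answer: 195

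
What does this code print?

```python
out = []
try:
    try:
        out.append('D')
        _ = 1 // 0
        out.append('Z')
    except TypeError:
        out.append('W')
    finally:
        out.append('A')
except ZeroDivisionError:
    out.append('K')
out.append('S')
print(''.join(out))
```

Execution trace: 'D' (inner try body) → 'A' (inner finally) → 'K' (outer except ZeroDivisionError) → 'S' (after the try/except). Output: DAKS

Answer: DAKS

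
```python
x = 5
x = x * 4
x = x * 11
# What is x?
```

Trace:
`x = 5` → x = 5
`x = x * 4` → x = 20
`x = x * 11` → x = 220
So x = 220

Answer: 220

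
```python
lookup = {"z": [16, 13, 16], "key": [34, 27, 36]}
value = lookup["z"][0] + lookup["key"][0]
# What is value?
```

Trace:
`lookup = {"z": [16, 13, 16], "key": [34, 27, 36]}` → lookup = {'z': [16, 13, 16], 'key': [34, 27, 36]}
`value = lookup["z"][0] + lookup["key"][0]` → value = 50
So value = 50

Answer: 50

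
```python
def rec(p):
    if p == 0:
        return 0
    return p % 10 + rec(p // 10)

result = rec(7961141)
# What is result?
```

Sum of digits of 7961141: 1 + 4 + 1 + 1 + 6 + 9 + 7 = 29

Answer: 29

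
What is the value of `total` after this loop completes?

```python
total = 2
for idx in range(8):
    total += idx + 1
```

Start at 2, add 1 to 8 = 38
`total` takes the values: 2 → 3 → 5 → 8 → 12 → 17 → 23 → 30 → 38

Answer: 38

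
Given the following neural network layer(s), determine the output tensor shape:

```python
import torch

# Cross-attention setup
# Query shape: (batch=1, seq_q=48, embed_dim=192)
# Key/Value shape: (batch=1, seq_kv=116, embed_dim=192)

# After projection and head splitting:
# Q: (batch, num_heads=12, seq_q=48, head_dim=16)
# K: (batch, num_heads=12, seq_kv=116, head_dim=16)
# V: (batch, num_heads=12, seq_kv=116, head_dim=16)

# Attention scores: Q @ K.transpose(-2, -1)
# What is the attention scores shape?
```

Input: (1, 48, 192) -> Output: (1, 12, 48, 116)

Answer: (1, 12, 48, 116)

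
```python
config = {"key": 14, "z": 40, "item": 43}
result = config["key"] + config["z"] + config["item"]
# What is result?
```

Trace:
`config = {"key": 14, "z": 40, "item": 43}` → config = {'key': 14, 'z': 40, 'item': 43}
`result = config["key"] + config["z"] + config["item"]` → result = 97
So result = 97

Answer: 97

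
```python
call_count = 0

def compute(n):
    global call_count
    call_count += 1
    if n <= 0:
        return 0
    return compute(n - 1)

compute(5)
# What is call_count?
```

Linear recursion stepping by 1: 6 calls from n=5 down to ≤0.

Answer: 6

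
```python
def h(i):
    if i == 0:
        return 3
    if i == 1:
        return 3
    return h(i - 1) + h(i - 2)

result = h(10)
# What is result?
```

Build up from base cases: h(0)=3, h(1)=3, h(2)=6, h(3)=9, h(4)=15, h(5)=24, h(6)=39, ..., h(10)=267

Answer: 267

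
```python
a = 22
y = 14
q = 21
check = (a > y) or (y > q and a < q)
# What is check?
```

Trace:
`a = 22` → a = 22
`y = 14` → y = 14
`q = 21` → q = 21
`check = (a > y) or (y > q and a < q)` → check = True
So check = True

Answer: True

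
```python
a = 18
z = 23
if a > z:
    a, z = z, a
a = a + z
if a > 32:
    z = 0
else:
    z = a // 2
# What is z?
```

Trace:
`a = 18` → a = 18
`z = 23` → z = 23
`if a > z: ...` → a > z is False → no variable changes
`a = a + z` → a = 41
`if a > 32: ...` → a > 32 is True → z = 0
So z = 0

Answer: 0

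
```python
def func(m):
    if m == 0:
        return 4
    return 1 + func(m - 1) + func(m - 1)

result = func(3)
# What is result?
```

func(m) = 1 + 2·func(m-1), func(0)=4. Closed form: (4+1)·2^3 - 1 = 39.

Answer: 39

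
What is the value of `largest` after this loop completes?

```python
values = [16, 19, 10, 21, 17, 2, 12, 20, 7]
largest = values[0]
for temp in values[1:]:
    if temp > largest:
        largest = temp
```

Maximum of [16, 19, 10, 21, 17, 2, 12, 20, 7]
`largest` takes the values: 16 → 19 → 21

Answer: 21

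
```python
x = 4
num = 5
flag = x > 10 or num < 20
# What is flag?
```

Trace:
`x = 4` → x = 4
`num = 5` → num = 5
`flag = x > 10 or num < 20` → flag = True
So flag = True

Answer: True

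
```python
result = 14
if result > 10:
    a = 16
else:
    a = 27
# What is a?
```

Trace:
`result = 14` → result = 14
`if result > 10: ...` → result > 10 is True → a = 16
So a = 16

Answer: 16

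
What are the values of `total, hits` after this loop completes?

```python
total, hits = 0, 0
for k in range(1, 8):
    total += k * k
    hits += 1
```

Sum of squares and count
`total, hits` takes the values: (0, 0) → (1, 0) → (1, 1) → (5, 1) → (5, 2) → (14, 2) → (14, 3) → (30, 3) → (30, 4) → (55, 4) → (55, 5) → (91, 5) → (91, 6) → (140, 6) → (140, 7)

Answer: 140, 7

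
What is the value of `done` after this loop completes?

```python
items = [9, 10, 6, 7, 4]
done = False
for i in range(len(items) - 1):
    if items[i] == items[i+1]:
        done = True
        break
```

Check consecutive duplicates in [9, 10, 6, 7, 4]
`done` takes the values: False

Answer: False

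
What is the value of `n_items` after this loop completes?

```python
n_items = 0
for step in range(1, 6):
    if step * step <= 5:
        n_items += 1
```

Count numbers where step² ≤ 5
`n_items` takes the values: 0 → 1 → 2

Answer: 2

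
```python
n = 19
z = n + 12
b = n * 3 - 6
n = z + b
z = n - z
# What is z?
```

Trace:
`n = 19` → n = 19
`z = n + 12` → z = 31
`b = n * 3 - 6` → b = 51
`n = z + b` → n = 82
`z = n - z` → z = 51
So z = 51

Answer: 51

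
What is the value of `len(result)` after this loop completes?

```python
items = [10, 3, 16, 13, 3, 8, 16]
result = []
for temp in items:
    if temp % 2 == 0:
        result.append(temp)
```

Count even numbers in [10, 3, 16, 13, 3, 8, 16]
`result` takes the values: [] → [10] → [10, 16] → [10, 16, 8] → [10, 16, 8, 16]
So `len(result)` = 4

Answer: 4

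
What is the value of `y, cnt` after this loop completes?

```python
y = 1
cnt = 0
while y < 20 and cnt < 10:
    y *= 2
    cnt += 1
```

Double until >= 20 or 10 iterations
`y, cnt` takes the values: (1, 0) → (2, 0) → (2, 1) → (4, 1) → (4, 2) → (8, 2) → (8, 3) → (16, 3) → (16, 4) → (32, 4) → (32, 5)

Answer: 32, 5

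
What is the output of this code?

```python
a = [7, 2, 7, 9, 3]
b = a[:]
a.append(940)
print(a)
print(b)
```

Key concept: slice [:] creates copy.
Step by step:
`a = [7, 2, 7, 9, 3]` → a = [7, 2, 7, 9, 3]
`b = a[:]` → b = [7, 2, 7, 9, 3]
`a.append(940)` → a = [7, 2, 7, 9, 3, 940]
`print(a)` → prints [7, 2, 7, 9, 3, 940]
`print(b)` → prints [7, 2, 7, 9, 3]

Answer:
[7, 2, 7, 9, 3, 940]
[7, 2, 7, 9, 3]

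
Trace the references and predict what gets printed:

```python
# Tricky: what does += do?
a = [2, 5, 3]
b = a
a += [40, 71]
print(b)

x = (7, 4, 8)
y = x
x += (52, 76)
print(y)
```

Key concept: += behavior differs for mutable vs immutable.
Step by step:
`a = [2, 5, 3]` → a = [2, 5, 3]
`b = a` → b = [2, 5, 3] (same object as a)
`a += [40, 71]` → a = [2, 5, 3, 40, 71] (same object as b); b = [2, 5, 3, 40, 71] (same object as a)
`print(b)` → prints [2, 5, 3, 40, 71]
`x = (7, 4, 8)` → x = (7, 4, 8)
`y = x` → y = (7, 4, 8)
`x += (52, 76)` → x = (7, 4, 8, 52, 76)
`print(y)` → prints (7, 4, 8)

Answer:
[2, 5, 3, 40, 71]
(7, 4, 8)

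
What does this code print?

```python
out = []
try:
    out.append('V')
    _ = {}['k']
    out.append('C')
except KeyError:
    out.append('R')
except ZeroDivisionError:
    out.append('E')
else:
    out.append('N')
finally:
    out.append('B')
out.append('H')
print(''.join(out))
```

Execution trace: 'V' (try body) → 'R' (except KeyError) → 'B' (finally) → 'H' (after the try/except). Output: VRBH

Answer: VRBH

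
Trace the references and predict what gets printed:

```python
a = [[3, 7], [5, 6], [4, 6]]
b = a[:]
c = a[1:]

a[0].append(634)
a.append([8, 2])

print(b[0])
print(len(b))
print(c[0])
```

Key concept: slice with nested mutation.
Step by step:
`a = [[3, 7], [5, 6], [4, 6]]` → a = [[3, 7], [5, 6], [4, 6]]
`b = a[:]` → b = [[3, 7], [5, 6], [4, 6]]
`c = a[1:]` → c = [[5, 6], [4, 6]]
`a[0].append(634)` → a = [[3, 7, 634], [5, 6], [4, 6]]; b = [[3, 7, 634], [5, 6], [4, 6]]
`a.append([8, 2])` → a = [[3, 7, 634], [5, 6], [4, 6], [8, 2]]
`print(b[0])` → prints [3, 7, 634]
`print(len(b))` → prints 3
`print(c[0])` → prints [5, 6]

Answer:
[3, 7, 634]
3
[5, 6]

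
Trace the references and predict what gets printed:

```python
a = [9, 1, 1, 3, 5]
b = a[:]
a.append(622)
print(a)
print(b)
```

Key concept: slice [:] creates copy.
Step by step:
`a = [9, 1, 1, 3, 5]` → a = [9, 1, 1, 3, 5]
`b = a[:]` → b = [9, 1, 1, 3, 5]
`a.append(622)` → a = [9, 1, 1, 3, 5, 622]
`print(a)` → prints [9, 1, 1, 3, 5, 622]
`print(b)` → prints [9, 1, 1, 3, 5]

Answer:
[9, 1, 1, 3, 5, 622]
[9, 1, 1, 3, 5]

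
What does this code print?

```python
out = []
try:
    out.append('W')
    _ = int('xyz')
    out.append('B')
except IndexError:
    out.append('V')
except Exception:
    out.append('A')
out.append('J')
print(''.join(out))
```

Execution trace: 'W' (try body) → 'A' (except Exception) → 'J' (after the try/except). Output: WAJ

Answer: WAJ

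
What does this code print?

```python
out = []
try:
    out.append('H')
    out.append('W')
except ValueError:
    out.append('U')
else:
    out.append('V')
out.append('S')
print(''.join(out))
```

Execution trace: 'H' (try body) → 'W' (try body, no exception) → 'V' (else) → 'S' (after the try/except). Output: HWVS

Answer: HWVS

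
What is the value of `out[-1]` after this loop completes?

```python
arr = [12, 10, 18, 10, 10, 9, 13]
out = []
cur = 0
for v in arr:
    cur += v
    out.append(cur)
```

Cumulative sum ends at 82
`out` takes the values: [] → [12] → [12, 22] → [12, 22, 40] → [12, 22, 40, 50] → [12, 22, 40, 50, 60] → [12, 22, 40, 50, 60, 69] → [12, 22, 40, 50, 60, 69, 82]
So `out[-1]` = 82

Answer: 82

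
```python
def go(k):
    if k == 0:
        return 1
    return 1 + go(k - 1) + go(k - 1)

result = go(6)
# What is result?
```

go(k) = 1 + 2·go(k-1), go(0)=1. Closed form: (1+1)·2^6 - 1 = 127.

Answer: 127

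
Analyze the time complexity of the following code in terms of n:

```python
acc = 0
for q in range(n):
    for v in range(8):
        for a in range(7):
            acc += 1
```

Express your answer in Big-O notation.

Each loop level contributes: n × 1 × 1. Multiplying the contributions gives O(n).

Answer: O(n)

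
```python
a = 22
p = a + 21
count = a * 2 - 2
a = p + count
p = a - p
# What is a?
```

Trace:
`a = 22` → a = 22
`p = a + 21` → p = 43
`count = a * 2 - 2` → count = 42
`a = p + count` → a = 85
`p = a - p` → p = 42
So a = 85

Answer: 85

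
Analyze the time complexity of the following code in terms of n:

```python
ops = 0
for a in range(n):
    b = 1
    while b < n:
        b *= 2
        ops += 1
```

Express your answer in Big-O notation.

Each loop level contributes: n × log n. Multiplying the contributions gives O(n log n).

Answer: O(n log n)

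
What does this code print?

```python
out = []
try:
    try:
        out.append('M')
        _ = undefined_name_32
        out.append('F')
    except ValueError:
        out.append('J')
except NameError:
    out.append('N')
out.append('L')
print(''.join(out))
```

Execution trace: 'M' (try body) → 'N' (outer except NameError) → 'L' (after the try/except). Output: MNL

Answer: MNL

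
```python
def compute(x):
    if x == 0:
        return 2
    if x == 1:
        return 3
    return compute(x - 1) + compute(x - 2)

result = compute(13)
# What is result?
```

Build up from base cases: compute(0)=2, compute(1)=3, compute(2)=5, compute(3)=8, compute(4)=13, compute(5)=21, compute(6)=34, ..., compute(13)=987

Answer: 987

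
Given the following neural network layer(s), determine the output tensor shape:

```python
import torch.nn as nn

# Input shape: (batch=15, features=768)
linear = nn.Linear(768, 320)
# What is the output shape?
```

Input: (15, 768) -> Output: (15, 320)

Answer: (15, 320)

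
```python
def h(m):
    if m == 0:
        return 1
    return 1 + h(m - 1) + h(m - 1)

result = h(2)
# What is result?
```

h(m) = 1 + 2·h(m-1), h(0)=1. Closed form: (1+1)·2^2 - 1 = 7.

Answer: 7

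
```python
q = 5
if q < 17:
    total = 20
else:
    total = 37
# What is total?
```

Trace:
`q = 5` → q = 5
`if q < 17: ...` → q < 17 is True → total = 20
So total = 20

Answer: 20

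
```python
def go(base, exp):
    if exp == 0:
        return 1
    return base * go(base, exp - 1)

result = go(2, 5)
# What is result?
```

go(2, 5) = 2 * 2 * 2 * 2 * 2 = 32

Answer: 32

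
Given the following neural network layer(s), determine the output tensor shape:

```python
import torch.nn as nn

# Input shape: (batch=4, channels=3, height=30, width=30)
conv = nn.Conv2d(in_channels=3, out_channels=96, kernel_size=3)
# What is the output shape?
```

Input: (4, 3, 30, 30) -> Output: (4, 96, 28, 28)

Answer: (4, 96, 28, 28)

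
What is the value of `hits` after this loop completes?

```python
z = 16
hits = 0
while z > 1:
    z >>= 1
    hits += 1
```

Count right shifts until 1
`hits` takes the values: 0 → 1 → 2 → 3 → 4

Answer: 4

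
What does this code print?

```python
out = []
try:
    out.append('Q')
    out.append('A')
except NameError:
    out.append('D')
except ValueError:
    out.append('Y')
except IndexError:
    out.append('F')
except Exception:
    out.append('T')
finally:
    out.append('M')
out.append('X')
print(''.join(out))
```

Execution trace: 'Q' (try body) → 'A' (try body, no exception) → 'M' (finally) → 'X' (after the try/except). Output: QAMX

Answer: QAMX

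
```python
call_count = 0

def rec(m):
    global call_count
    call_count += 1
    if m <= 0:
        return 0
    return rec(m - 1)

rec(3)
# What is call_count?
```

Linear recursion stepping by 1: 4 calls from m=3 down to ≤0.

Answer: 4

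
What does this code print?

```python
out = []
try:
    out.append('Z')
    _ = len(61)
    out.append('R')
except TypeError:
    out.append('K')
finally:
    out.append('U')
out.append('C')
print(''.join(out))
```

Execution trace: 'Z' (try body) → 'K' (except TypeError) → 'U' (finally) → 'C' (after the try/except). Output: ZKUC

Answer: ZKUC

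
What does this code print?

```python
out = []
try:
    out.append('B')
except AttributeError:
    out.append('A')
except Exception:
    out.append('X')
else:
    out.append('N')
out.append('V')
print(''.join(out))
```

Execution trace: 'B' (try body, no exception) → 'N' (else) → 'V' (after the try/except). Output: BNV

Answer: BNV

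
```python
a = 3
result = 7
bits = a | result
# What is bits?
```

Trace:
`a = 3` → a = 3
`result = 7` → result = 7
`bits = a | result` → bits = 7
So bits = 7

Answer: 7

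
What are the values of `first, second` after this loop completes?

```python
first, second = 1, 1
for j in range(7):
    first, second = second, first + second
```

Fibonacci: after 7 iterations
`first, second` takes the values: (1, 1) → (1, 2) → (2, 3) → (3, 5) → (5, 8) → (8, 13) → (13, 21) → (21, 34)

Answer: 21, 34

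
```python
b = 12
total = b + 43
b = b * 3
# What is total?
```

Trace:
`b = 12` → b = 12
`total = b + 43` → total = 55
`b = b * 3` → b = 36
So total = 55

Answer: 55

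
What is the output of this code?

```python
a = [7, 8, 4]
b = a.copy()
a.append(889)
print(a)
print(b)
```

Key concept: list.copy() creates independent copy.
Step by step:
`a = [7, 8, 4]` → a = [7, 8, 4]
`b = a.copy()` → b = [7, 8, 4]
`a.append(889)` → a = [7, 8, 4, 889]
`print(a)` → prints [7, 8, 4, 889]
`print(b)` → prints [7, 8, 4]

Answer:
[7, 8, 4, 889]
[7, 8, 4]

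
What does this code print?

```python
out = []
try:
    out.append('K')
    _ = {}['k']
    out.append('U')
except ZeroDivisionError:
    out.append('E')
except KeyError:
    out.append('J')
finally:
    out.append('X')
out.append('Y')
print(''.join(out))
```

Execution trace: 'K' (try body) → 'J' (except KeyError) → 'X' (finally) → 'Y' (after the try/except). Output: KJXY

Answer: KJXY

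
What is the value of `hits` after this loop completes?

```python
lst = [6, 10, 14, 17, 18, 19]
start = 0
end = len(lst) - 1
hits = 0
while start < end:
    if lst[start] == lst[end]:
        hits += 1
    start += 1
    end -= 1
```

Count matching pairs from ends
`hits` takes the values: 0

Answer: 0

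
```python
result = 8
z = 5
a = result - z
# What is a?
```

Trace:
`result = 8` → result = 8
`z = 5` → z = 5
`a = result - z` → a = 3
So a = 3

Answer: 3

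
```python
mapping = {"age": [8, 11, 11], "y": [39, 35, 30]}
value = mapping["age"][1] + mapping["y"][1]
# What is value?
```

Trace:
`mapping = {"age": [8, 11, 11], "y": [39, 35, 30]}` → mapping = {'age': [8, 11, 11], 'y': [39, 35, 30]}
`value = mapping["age"][1] + mapping["y"][1]` → value = 46
So value = 46

Answer: 46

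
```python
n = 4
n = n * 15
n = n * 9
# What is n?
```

Trace:
`n = 4` → n = 4
`n = n * 15` → n = 60
`n = n * 9` → n = 540
So n = 540

Answer: 540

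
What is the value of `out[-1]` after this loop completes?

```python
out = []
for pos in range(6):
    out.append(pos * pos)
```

Last element of squares 0 to 5
`out` takes the values: [] → [0] → [0, 1] → [0, 1, 4] → [0, 1, 4, 9] → [0, 1, 4, 9, 16] → [0, 1, 4, 9, 16, 25]
So `out[-1]` = 25

Answer: 25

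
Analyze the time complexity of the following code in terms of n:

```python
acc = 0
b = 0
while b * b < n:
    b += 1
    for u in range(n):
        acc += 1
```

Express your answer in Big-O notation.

Each loop level contributes: √n × n. Multiplying the contributions gives O(n√n).

Answer: O(n√n)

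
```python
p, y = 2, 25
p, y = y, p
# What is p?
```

Trace:
`p, y = 2, 25` → p = 2; y = 25
`p, y = y, p` → p = 25; y = 2
So p = 25

Answer: 25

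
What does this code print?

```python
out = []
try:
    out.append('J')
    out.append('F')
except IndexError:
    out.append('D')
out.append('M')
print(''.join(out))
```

Execution trace: 'J' (try body) → 'F' (try body, no exception) → 'M' (after the try/except). Output: JFM

Answer: JFM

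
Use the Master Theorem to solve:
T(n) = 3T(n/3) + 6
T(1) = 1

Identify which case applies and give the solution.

a=3, b=3, f(n)=6. log_3(3) = 1. Since c=0 < 1, Case 1 applies: T(n) = Θ(n^log_b(a)) = O(n).

Answer: O(n) - Case 1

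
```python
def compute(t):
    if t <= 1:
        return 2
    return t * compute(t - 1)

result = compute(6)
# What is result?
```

compute(6) = 6 * 5 * 4 * 3 * 2 * 2 = 1440

Answer: 1440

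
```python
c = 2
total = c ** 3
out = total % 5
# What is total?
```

Trace:
`c = 2` → c = 2
`total = c ** 3` → total = 8
`out = total % 5` → out = 3
So total = 8

Answer: 8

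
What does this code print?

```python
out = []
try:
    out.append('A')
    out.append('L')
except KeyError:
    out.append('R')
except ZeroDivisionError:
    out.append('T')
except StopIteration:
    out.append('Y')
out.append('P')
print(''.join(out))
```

Execution trace: 'A' (try body) → 'L' (try body, no exception) → 'P' (after the try/except). Output: ALP

Answer: ALP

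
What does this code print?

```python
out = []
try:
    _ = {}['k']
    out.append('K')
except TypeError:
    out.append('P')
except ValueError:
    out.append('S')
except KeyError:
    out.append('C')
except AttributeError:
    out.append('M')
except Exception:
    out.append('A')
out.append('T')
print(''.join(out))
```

Execution trace: 'C' (except KeyError) → 'T' (after the try/except). Output: CT

Answer: CT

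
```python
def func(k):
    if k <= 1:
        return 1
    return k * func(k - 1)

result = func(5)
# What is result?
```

func(5) = 5 * 4 * 3 * 2 * 1 = 120

Answer: 120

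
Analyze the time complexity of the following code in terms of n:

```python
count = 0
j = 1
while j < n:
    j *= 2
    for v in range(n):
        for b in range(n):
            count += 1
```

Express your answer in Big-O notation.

Each loop level contributes: log n × n × n. Multiplying the contributions gives O(n^2 log n).

Answer: O(n^2 log n)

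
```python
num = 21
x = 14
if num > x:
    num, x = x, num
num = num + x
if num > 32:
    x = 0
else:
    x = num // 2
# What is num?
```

Trace:
`num = 21` → num = 21
`x = 14` → x = 14
`if num > x: ...` → num > x is True → num = 14; x = 21
`num = num + x` → num = 35
`if num > 32: ...` → num > 32 is True → x = 0
So num = 35

Answer: 35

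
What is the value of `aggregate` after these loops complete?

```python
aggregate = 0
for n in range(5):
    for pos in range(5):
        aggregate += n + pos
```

Sum of all n+pos for n,pos in 5x5
`aggregate` takes the values: 0 → 1 → 3 → 6 → 10 → 11 → 13 → 16 → 20 → 25 → 27 → 30 → 34 → 39 → 45 → 48 → 52 → 57 → 63 → 70 → 74 → 79 → 85 → 92 → 100

Answer: 100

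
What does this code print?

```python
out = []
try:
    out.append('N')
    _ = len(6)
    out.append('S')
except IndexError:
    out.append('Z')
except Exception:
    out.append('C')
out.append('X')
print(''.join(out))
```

Execution trace: 'N' (try body) → 'C' (except Exception) → 'X' (after the try/except). Output: NCX

Answer: NCX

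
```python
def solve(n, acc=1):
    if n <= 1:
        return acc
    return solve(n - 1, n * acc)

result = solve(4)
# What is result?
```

Accumulator trace (n, acc): (4, 1) -> (3, 4) -> (2, 12) -> (1, 24) -> return 24

Answer: 24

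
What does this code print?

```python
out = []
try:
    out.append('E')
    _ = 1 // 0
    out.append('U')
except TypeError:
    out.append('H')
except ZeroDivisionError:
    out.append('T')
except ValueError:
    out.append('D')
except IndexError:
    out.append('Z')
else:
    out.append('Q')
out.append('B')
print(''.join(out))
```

Execution trace: 'E' (try body) → 'T' (except ZeroDivisionError) → 'B' (after the try/except). Output: ETB

Answer: ETB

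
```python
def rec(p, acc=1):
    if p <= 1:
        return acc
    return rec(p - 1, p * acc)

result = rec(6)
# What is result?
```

Accumulator trace (n, acc): (6, 1) -> (5, 6) -> (4, 30) -> (3, 120) -> (2, 360) -> (1, 720) -> return 720

Answer: 720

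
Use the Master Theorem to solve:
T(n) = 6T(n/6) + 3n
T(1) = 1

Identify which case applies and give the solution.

a=6, b=6, f(n)=3n. log_6(6) = 1. Since c=1 = 1, Case 2 applies: T(n) = Θ(n^log_b(a) · log n) = O(n log n).

Answer: O(n log n) - Case 2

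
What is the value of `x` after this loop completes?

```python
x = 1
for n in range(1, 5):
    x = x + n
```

Start at 1, add 1 through 4
`x` takes the values: 1 → 2 → 4 → 7 → 11

Answer: 11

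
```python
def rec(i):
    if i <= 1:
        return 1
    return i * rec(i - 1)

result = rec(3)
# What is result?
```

rec(3) = 3 * 2 * 1 = 6

Answer: 6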